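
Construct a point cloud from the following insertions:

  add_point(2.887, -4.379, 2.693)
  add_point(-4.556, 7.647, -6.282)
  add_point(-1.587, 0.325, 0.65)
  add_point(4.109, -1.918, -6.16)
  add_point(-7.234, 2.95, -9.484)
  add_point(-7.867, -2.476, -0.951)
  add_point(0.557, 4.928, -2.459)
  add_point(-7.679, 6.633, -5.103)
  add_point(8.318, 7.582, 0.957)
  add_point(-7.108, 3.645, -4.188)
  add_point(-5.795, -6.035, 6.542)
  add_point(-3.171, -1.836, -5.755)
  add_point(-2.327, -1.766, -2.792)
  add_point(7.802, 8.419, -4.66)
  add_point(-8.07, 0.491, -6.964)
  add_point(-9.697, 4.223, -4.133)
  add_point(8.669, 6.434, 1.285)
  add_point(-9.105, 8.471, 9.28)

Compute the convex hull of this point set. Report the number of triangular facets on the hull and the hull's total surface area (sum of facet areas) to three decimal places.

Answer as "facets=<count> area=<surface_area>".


facets=24 area=907.521

14 of the 18 inputs are extreme points: [0, 1, 3, 4, 5, 7, 8, 10, 11, 13, 14, 15, 16, 17].

Triangle areas on the boundary:
  f1: (p17, p10, p16) → 137.5913
  f2: (p7, p17, p15) → 23.1486
  f3: (p11, p3, p10) → 46.8510
  f4: (p0, p10, p16) → 46.7739
  f5: (p0, p3, p16) → 52.3460
  f6: (p0, p3, p10) → 37.4429
  f7: (p8, p17, p16) → 11.8238
  f8: (p5, p11, p10) → 25.0722
  f9: (p5, p17, p15) → 53.2375
  f10: (p5, p17, p10) → 61.8270
  f11: (p14, p5, p15) → 16.3933
  f12: (p14, p5, p11) → 17.0249
  f13: (p13, p3, p16) → 34.7973
  f14: (p13, p8, p16) → 3.2192
  f15: (p13, p8, p17) → 51.9113
  f16: (p4, p13, p3) → 70.7909
  f17: (p4, p11, p3) → 22.4995
  f18: (p4, p14, p11) → 9.7791
  f19: (p4, p7, p15) → 9.2564
  f20: (p4, p14, p15) → 8.9660
  f21: (p1, p4, p7) → 9.9141
  f22: (p1, p4, p13) → 33.1698
  f23: (p1, p7, p17) → 23.4610
  f24: (p1, p13, p17) → 100.2236
Σ area = 907.521

Euler: V−E+F = 14−36+24 = 2.


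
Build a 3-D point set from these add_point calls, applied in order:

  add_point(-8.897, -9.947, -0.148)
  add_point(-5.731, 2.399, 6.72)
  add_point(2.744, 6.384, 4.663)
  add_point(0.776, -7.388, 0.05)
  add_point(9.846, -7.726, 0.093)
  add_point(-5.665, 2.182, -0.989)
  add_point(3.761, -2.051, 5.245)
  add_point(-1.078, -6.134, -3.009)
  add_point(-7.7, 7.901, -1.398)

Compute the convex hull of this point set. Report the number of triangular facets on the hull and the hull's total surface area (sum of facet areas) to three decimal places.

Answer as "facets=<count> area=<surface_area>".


facets=10 area=624.728

Hull vertices (7/9): indices [0, 1, 2, 4, 6, 7, 8].

Area of each hull facet:
  f1: (p1, p8, p0) → 72.3482
  f2: (p2, p8, p4) → 94.1339
  f3: (p2, p1, p8) → 46.6829
  f4: (p7, p4, p0) → 38.9261
  f5: (p7, p8, p0) → 71.4245
  f6: (p7, p8, p4) → 77.4032
  f7: (p6, p4, p0) → 77.5935
  f8: (p6, p1, p0) → 74.6102
  f9: (p6, p2, p4) → 32.9352
  f10: (p6, p2, p1) → 38.6700
Σ area = 624.728

Euler: V−E+F = 7−15+10 = 2.


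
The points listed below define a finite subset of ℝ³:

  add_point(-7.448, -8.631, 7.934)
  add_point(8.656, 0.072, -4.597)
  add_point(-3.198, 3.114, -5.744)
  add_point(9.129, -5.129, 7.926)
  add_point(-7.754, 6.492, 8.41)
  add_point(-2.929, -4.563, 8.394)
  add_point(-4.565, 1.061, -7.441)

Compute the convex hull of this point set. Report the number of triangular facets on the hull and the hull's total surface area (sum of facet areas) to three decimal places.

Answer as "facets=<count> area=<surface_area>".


Hull vertices (7/7): indices [0, 1, 2, 3, 4, 5, 6].

Per-facet area ½‖(b−a)×(c−a)‖:
  f1: (p6, p0, p4) → 120.8406
  f2: (p1, p3, p4) → 135.5460
  f3: (p1, p0, p3) → 114.8239
  f4: (p1, p6, p0) → 124.5305
  f5: (p5, p3, p4) → 65.3443
  f6: (p5, p0, p4) → 34.9021
  f7: (p5, p0, p3) → 26.1006
  f8: (p2, p6, p4) → 19.1873
  f9: (p2, p1, p4) → 90.5809
  f10: (p2, p1, p6) → 17.4104
Σ area = 749.267

Euler characteristic 7−15+10 = 2 ✓

facets=10 area=749.267


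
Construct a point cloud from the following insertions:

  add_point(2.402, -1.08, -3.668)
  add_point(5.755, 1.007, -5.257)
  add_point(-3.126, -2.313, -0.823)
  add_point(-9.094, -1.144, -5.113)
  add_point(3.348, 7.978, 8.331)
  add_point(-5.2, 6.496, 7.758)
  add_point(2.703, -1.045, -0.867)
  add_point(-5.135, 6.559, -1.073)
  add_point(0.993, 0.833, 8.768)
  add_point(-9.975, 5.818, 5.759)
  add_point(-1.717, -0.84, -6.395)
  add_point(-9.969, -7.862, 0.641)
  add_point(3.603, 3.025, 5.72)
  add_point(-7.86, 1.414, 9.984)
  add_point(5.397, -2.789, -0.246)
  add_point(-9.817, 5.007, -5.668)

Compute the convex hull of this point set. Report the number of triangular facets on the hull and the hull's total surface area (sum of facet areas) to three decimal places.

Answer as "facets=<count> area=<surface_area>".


Points on the hull: [1, 3, 4, 5, 7, 8, 9, 10, 11, 12, 13, 14, 15] (13 of 16).

Facet areas (half cross-product norm):
  f1: (p15, p11, p9) → 76.0939
  f2: (p13, p11, p9) → 43.0333
  f3: (p14, p4, p1) → 43.7932
  f4: (p10, p15, p1) → 30.3422
  f5: (p10, p14, p1) → 24.4147
  f6: (p10, p14, p11) → 62.0261
  f7: (p7, p4, p1) → 79.1690
  f8: (p7, p15, p1) → 41.9819
  f9: (p7, p4, p9) → 52.4030
  f10: (p7, p15, p9) → 28.0765
  f11: (p5, p4, p9) → 7.3183
  f12: (p5, p13, p9) → 14.9585
  f13: (p5, p13, p4) → 22.4784
  f14: (p8, p13, p4) → 32.6232
  f15: (p8, p13, p11) → 59.6932
  f16: (p8, p14, p11) → 81.5424
  f17: (p3, p15, p11) → 16.8007
  f18: (p3, p10, p11) → 32.3445
  f19: (p3, p10, p15) → 23.2580
  f20: (p12, p14, p4) → 8.2354
  f21: (p12, p8, p4) → 12.7652
  f22: (p12, p8, p14) → 18.8129
Σ area = 812.164

Euler characteristic 13−33+22 = 2 ✓

facets=22 area=812.164


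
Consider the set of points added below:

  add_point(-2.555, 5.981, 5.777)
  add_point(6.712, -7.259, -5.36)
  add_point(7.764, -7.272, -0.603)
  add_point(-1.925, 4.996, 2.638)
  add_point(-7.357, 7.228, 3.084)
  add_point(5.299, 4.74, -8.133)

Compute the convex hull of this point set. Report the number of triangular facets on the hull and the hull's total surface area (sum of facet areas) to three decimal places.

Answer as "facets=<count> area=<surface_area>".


facets=6 area=386.109

Extreme-point indices: [0, 1, 2, 4, 5] — 5 of 6 on the boundary.

Triangle areas on the boundary:
  f1: (p0, p2, p4) → 44.4311
  f2: (p0, p5, p4) → 45.2142
  f3: (p0, p5, p2) → 109.7607
  f4: (p1, p2, p4) → 51.8125
  f5: (p1, p5, p4) → 105.6187
  f6: (p1, p5, p2) → 29.2715
Σ area = 386.109

Check V−E+F: 5 − 9 + 6 = 2.


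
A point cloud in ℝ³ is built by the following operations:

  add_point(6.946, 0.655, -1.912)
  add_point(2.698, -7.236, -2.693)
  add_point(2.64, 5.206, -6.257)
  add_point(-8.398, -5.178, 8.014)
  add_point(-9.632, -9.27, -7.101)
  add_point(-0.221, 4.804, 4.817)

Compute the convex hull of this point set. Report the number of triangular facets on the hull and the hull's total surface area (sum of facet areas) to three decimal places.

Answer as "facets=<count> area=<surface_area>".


Extreme-point indices: [0, 1, 2, 3, 4, 5] — 6 of 6 on the boundary.

Area of each hull facet:
  f1: (p1, p2, p4) → 85.6374
  f2: (p1, p2, p0) → 33.5480
  f3: (p1, p3, p4) → 93.8020
  f4: (p1, p3, p0) → 69.0568
  f5: (p5, p2, p4) → 107.5515
  f6: (p5, p3, p4) → 104.3988
  f7: (p5, p2, p0) → 39.3650
  f8: (p5, p3, p0) → 68.2348
Σ area = 601.594

Euler characteristic 6−12+8 = 2 ✓

facets=8 area=601.594


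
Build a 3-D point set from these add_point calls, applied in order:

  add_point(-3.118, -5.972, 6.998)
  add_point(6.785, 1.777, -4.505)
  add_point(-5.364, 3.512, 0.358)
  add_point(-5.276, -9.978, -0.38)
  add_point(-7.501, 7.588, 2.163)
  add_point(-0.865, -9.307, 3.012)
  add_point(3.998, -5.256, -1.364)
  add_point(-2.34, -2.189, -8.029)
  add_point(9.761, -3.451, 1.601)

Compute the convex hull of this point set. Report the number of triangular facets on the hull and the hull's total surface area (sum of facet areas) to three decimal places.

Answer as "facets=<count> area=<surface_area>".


Hull vertices (8/9): indices [0, 1, 3, 4, 5, 6, 7, 8].

Facet areas (half cross-product norm):
  f1: (p7, p3, p4) → 84.5686
  f2: (p0, p8, p4) → 106.7517
  f3: (p0, p3, p4) → 65.0612
  f4: (p1, p8, p4) → 70.1908
  f5: (p1, p7, p4) → 78.1492
  f6: (p6, p7, p3) → 47.0302
  f7: (p6, p1, p8) → 25.7820
  f8: (p6, p1, p7) → 37.7158
  f9: (p5, p0, p8) → 34.2288
  f10: (p5, p0, p3) → 15.6049
  f11: (p5, p6, p8) → 23.3441
  f12: (p5, p6, p3) → 21.0532
Σ area = 609.480

Check V−E+F: 8 − 18 + 12 = 2.

facets=12 area=609.480


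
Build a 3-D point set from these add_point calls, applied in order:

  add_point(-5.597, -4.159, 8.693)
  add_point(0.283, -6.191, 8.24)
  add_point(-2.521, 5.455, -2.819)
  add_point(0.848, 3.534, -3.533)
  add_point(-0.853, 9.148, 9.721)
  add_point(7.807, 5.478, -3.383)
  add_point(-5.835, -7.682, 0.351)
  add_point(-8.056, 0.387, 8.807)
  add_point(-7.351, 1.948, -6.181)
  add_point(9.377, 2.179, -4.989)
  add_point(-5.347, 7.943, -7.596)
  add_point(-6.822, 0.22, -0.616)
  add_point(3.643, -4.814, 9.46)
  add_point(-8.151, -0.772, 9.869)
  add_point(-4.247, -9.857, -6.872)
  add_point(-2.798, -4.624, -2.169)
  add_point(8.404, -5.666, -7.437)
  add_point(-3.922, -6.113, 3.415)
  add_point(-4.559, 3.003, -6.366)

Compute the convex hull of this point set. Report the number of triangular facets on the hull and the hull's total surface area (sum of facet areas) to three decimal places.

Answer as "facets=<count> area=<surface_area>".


facets=22 area=1131.639

13 of the 19 inputs are extreme points: [0, 1, 4, 5, 6, 7, 8, 9, 10, 12, 13, 14, 16].

Area of each hull facet:
  f1: (p12, p4, p13) → 73.2871
  f2: (p8, p10, p14) → 23.6115
  f3: (p7, p4, p13) → 7.4790
  f4: (p7, p4, p10) → 97.6948
  f5: (p7, p8, p13) → 7.8710
  f6: (p7, p8, p10) → 46.1680
  f7: (p5, p10, p9) → 25.7420
  f8: (p5, p4, p10) → 107.9661
  f9: (p5, p12, p9) → 33.7058
  f10: (p5, p12, p4) → 108.6686
  f11: (p0, p12, p13) → 16.2277
  f12: (p16, p12, p9) → 69.4078
  f13: (p16, p10, p9) → 65.1669
  f14: (p16, p10, p14) → 115.0566
  f15: (p1, p0, p12) → 8.6861
  f16: (p1, p16, p14) → 103.1552
  f17: (p1, p16, p12) → 33.5385
  f18: (p6, p1, p14) → 29.5949
  f19: (p6, p1, p0) → 27.8467
  f20: (p6, p0, p13) → 16.9071
  f21: (p6, p8, p13) → 70.2251
  f22: (p6, p8, p14) → 43.6321
Σ area = 1131.639

Check V−E+F: 13 − 33 + 22 = 2.


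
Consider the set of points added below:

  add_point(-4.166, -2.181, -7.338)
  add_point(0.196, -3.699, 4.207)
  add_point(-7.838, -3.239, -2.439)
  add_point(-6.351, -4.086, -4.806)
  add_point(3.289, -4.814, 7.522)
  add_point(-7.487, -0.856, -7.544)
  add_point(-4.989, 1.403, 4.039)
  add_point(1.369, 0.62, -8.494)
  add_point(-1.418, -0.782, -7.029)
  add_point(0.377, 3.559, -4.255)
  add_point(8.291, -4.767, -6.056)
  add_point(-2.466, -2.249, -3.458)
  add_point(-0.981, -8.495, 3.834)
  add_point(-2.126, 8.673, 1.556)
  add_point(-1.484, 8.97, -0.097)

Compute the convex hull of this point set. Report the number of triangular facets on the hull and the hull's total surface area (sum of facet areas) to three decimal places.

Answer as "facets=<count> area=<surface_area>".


Extreme-point indices: [0, 2, 3, 4, 5, 6, 7, 10, 12, 13, 14] — 11 of 15 on the boundary.

Facet areas (half cross-product norm):
  f1: (p4, p14, p10) → 112.1065
  f2: (p12, p4, p10) → 46.6045
  f3: (p6, p5, p2) → 21.4533
  f4: (p6, p12, p2) → 41.4898
  f5: (p6, p12, p4) → 34.5477
  f6: (p7, p14, p10) → 50.8378
  f7: (p7, p5, p14) → 53.9818
  f8: (p3, p12, p10) → 73.4609
  f9: (p3, p5, p2) → 6.3195
  f10: (p3, p12, p2) → 15.5923
  f11: (p13, p4, p14) → 13.1332
  f12: (p13, p6, p4) → 42.1618
  f13: (p13, p5, p14) → 12.0129
  f14: (p13, p6, p5) → 49.3799
  f15: (p0, p3, p10) → 22.6908
  f16: (p0, p3, p5) → 6.5630
  f17: (p0, p7, p10) → 26.8497
  f18: (p0, p7, p5) → 8.6957
Σ area = 637.881

Euler characteristic 11−27+18 = 2 ✓

facets=18 area=637.881


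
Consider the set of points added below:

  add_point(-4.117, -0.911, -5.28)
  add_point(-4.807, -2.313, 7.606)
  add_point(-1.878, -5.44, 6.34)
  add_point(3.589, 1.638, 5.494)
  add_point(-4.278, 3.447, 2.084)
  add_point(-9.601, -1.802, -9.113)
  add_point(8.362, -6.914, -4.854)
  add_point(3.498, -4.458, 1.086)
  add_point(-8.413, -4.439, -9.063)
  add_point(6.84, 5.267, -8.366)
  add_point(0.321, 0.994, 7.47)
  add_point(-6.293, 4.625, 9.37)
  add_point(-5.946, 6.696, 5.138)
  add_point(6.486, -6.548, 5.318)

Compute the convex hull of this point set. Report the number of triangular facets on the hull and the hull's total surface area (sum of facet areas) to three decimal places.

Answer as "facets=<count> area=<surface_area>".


Hull vertices (11/14): indices [1, 2, 3, 5, 6, 8, 9, 10, 11, 12, 13].

Area of each hull facet:
  f1: (p11, p12, p5) → 34.3705
  f2: (p9, p12, p5) → 137.3891
  f3: (p3, p11, p12) → 25.1386
  f4: (p3, p9, p12) → 79.2354
  f5: (p8, p2, p6) → 116.6786
  f6: (p8, p9, p5) → 25.9025
  f7: (p8, p9, p6) → 105.8277
  f8: (p13, p2, p6) → 41.9390
  f9: (p13, p9, p6) → 64.5306
  f10: (p13, p3, p9) → 63.1723
  f11: (p1, p8, p2) → 37.4175
  f12: (p1, p13, p11) → 37.2017
  f13: (p1, p13, p2) → 12.1009
  f14: (p1, p11, p5) → 62.9095
  f15: (p1, p8, p5) → 24.8565
  f16: (p10, p3, p11) → 9.7163
  f17: (p10, p13, p11) → 14.1856
  f18: (p10, p13, p3) → 16.6644
Σ area = 909.237

Euler: V−E+F = 11−27+18 = 2.

facets=18 area=909.237


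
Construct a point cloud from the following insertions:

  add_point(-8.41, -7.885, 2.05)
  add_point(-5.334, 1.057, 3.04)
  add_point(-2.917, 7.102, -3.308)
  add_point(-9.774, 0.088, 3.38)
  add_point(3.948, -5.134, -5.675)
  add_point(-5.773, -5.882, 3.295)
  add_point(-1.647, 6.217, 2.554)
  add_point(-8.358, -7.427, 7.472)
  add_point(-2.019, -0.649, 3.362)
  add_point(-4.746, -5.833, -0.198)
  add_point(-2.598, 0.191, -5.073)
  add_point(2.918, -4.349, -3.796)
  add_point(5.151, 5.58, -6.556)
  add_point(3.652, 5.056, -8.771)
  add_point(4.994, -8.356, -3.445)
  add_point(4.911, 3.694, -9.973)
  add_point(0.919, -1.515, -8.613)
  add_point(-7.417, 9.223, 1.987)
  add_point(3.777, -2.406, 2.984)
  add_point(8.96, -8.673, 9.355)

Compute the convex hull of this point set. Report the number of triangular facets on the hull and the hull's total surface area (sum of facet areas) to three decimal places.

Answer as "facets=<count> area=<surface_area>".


facets=24 area=962.568

Extreme-point indices: [0, 2, 3, 4, 6, 7, 10, 12, 13, 14, 15, 16, 17, 19] — 14 of 20 on the boundary.

Per-facet area ½‖(b−a)×(c−a)‖:
  f1: (p12, p15, p19) → 39.9762
  f2: (p7, p0, p3) → 21.6409
  f3: (p7, p0, p19) → 47.2241
  f4: (p7, p17, p3) → 21.2045
  f5: (p7, p17, p19) → 153.1209
  f6: (p14, p15, p19) → 80.7058
  f7: (p14, p0, p19) → 96.7675
  f8: (p10, p0, p3) → 44.3119
  f9: (p10, p17, p3) → 50.7554
  f10: (p10, p2, p17) → 22.6042
  f11: (p6, p17, p19) → 32.2778
  f12: (p6, p12, p19) → 110.5984
  f13: (p6, p12, p17) → 32.5339
  f14: (p13, p2, p17) → 5.6331
  f15: (p13, p12, p17) → 21.2719
  f16: (p13, p12, p15) → 2.9184
  f17: (p16, p14, p0) → 67.2018
  f18: (p16, p10, p0) → 28.0543
  f19: (p16, p13, p15) → 7.4034
  f20: (p16, p10, p2) → 16.2071
  f21: (p16, p13, p2) → 31.1534
  f22: (p4, p14, p15) → 7.5897
  f23: (p4, p16, p15) → 17.8361
  f24: (p4, p16, p14) → 3.5774
Σ area = 962.568

Euler: V−E+F = 14−36+24 = 2.


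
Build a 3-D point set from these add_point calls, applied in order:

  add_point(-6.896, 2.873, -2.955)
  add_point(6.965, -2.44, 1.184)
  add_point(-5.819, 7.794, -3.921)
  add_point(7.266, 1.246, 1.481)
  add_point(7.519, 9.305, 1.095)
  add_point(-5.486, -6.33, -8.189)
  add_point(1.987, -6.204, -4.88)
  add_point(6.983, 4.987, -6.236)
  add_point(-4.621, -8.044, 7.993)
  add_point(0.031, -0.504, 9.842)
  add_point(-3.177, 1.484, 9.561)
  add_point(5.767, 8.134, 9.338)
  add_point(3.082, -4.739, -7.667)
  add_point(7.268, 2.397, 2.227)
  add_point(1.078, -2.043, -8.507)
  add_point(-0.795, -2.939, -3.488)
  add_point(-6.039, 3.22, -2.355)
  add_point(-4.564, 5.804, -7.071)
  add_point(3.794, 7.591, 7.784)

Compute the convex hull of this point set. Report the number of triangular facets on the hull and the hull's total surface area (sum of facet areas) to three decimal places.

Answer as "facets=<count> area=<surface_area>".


facets=28 area=981.891

Extreme-point indices: [0, 1, 2, 3, 4, 5, 6, 7, 8, 9, 10, 11, 12, 13, 14, 17] — 16 of 19 on the boundary.

Per-facet area ½‖(b−a)×(c−a)‖:
  f1: (p5, p8, p0) → 80.1701
  f2: (p10, p8, p0) → 63.8298
  f3: (p17, p5, p0) → 29.7004
  f4: (p17, p5, p14) → 38.2845
  f5: (p7, p17, p4) → 49.2752
  f6: (p7, p17, p14) → 44.4663
  f7: (p2, p17, p4) → 28.1508
  f8: (p2, p10, p0) → 32.8382
  f9: (p2, p17, p0) → 9.7152
  f10: (p11, p13, p1) → 15.0172
  f11: (p11, p13, p4) → 28.4285
  f12: (p11, p2, p4) → 60.4189
  f13: (p11, p2, p10) → 83.5873
  f14: (p6, p5, p8) → 59.5102
  f15: (p6, p1, p8) → 60.5150
  f16: (p3, p7, p1) → 14.8599
  f17: (p3, p13, p1) → 1.2210
  f18: (p3, p7, p4) → 30.4339
  f19: (p3, p13, p4) → 3.2325
  f20: (p9, p1, p8) → 50.9480
  f21: (p9, p11, p1) → 56.8170
  f22: (p9, p10, p8) → 17.1243
  f23: (p9, p11, p10) → 19.6364
  f24: (p12, p7, p1) → 46.1618
  f25: (p12, p6, p1) → 14.1970
  f26: (p12, p7, p14) → 16.1657
  f27: (p12, p5, p14) → 13.5684
  f28: (p12, p6, p5) → 13.6172
Σ area = 981.891

Euler: V−E+F = 16−42+28 = 2.


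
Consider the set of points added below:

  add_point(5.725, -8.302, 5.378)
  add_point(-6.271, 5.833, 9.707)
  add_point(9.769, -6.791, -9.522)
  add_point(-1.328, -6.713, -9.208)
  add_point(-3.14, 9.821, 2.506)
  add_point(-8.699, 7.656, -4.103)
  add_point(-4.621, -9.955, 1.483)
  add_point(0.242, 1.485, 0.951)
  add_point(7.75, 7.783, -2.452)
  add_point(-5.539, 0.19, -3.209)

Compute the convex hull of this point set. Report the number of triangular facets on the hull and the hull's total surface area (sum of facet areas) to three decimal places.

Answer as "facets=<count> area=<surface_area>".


facets=12 area=1082.593

8 of the 10 inputs are extreme points: [0, 1, 2, 3, 4, 5, 6, 8].

Area of each hull facet:
  f1: (p1, p6, p5) → 119.7667
  f2: (p8, p2, p5) → 134.5732
  f3: (p3, p2, p5) → 83.9813
  f4: (p3, p6, p5) → 97.3038
  f5: (p3, p6, p2) → 61.5366
  f6: (p0, p6, p2) → 86.4285
  f7: (p0, p1, p6) → 97.7857
  f8: (p0, p8, p2) → 118.0611
  f9: (p0, p8, p1) → 149.0480
  f10: (p4, p1, p5) → 37.6952
  f11: (p4, p8, p5) → 52.7561
  f12: (p4, p8, p1) → 43.6565
Σ area = 1082.593

Euler characteristic 8−18+12 = 2 ✓


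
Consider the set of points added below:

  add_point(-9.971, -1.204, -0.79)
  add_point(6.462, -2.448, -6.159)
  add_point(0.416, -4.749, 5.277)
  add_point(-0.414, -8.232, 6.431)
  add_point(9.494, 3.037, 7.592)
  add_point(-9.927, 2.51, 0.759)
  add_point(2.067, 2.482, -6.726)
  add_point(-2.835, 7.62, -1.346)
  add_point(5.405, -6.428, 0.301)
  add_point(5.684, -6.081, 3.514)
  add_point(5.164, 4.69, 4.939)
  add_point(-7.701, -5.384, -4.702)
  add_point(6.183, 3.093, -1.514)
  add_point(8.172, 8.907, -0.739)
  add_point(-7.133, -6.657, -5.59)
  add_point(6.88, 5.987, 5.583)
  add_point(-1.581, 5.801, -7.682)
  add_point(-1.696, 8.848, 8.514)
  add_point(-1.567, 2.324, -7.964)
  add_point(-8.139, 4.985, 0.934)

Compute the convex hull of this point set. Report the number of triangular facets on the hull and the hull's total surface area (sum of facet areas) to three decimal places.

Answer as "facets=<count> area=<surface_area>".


16 of the 20 inputs are extreme points: [0, 1, 3, 4, 5, 7, 8, 9, 11, 13, 14, 15, 16, 17, 18, 19].

Triangle areas on the boundary:
  f1: (p17, p3, p4) → 92.5197
  f2: (p14, p3, p0) → 51.9243
  f3: (p11, p14, p0) → 0.6922
  f4: (p8, p14, p3) → 56.8978
  f5: (p5, p19, p17) → 11.8654
  f6: (p5, p3, p0) → 26.9882
  f7: (p5, p17, p3) → 96.2678
  f8: (p15, p17, p4) → 16.9139
  f9: (p15, p13, p4) → 12.8454
  f10: (p15, p13, p17) → 31.9341
  f11: (p16, p5, p19) → 15.4359
  f12: (p16, p5, p0) → 24.7849
  f13: (p16, p11, p0) → 38.9003
  f14: (p16, p14, p18) → 11.1595
  f15: (p16, p11, p14) → 10.0306
  f16: (p9, p3, p4) → 34.6157
  f17: (p9, p8, p4) → 15.0178
  f18: (p9, p8, p3) → 10.9717
  f19: (p1, p14, p18) → 51.4945
  f20: (p1, p8, p14) → 51.7084
  f21: (p1, p16, p18) → 14.4824
  f22: (p1, p16, p13) → 64.4996
  f23: (p1, p13, p4) → 64.5331
  f24: (p1, p8, p4) → 48.3032
  f25: (p7, p19, p17) → 31.0406
  f26: (p7, p16, p19) → 19.6695
  f27: (p7, p13, p17) → 54.5822
  f28: (p7, p16, p13) → 37.0414
Σ area = 997.120

Euler characteristic 16−42+28 = 2 ✓

facets=28 area=997.120


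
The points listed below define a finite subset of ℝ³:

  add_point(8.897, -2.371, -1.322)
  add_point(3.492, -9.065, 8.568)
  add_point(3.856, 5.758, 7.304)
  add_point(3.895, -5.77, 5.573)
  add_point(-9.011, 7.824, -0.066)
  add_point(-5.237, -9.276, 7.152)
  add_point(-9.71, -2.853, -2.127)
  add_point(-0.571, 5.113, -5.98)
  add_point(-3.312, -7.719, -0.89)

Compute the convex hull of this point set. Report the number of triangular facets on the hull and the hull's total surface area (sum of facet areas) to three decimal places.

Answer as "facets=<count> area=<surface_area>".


Extreme-point indices: [0, 1, 2, 4, 5, 6, 7, 8] — 8 of 9 on the boundary.

Area of each hull facet:
  f1: (p2, p1, p0) → 79.2576
  f2: (p7, p4, p6) → 55.3215
  f3: (p7, p2, p0) → 75.9718
  f4: (p7, p2, p4) → 71.5323
  f5: (p8, p1, p0) → 69.4829
  f6: (p8, p7, p6) → 51.1864
  f7: (p8, p7, p0) → 78.0257
  f8: (p5, p8, p6) → 34.1175
  f9: (p5, p8, p1) → 37.1047
  f10: (p5, p4, p6) → 61.9491
  f11: (p5, p2, p4) → 124.1171
  f12: (p5, p2, p1) → 65.7782
Σ area = 803.845

Euler characteristic 8−18+12 = 2 ✓

facets=12 area=803.845


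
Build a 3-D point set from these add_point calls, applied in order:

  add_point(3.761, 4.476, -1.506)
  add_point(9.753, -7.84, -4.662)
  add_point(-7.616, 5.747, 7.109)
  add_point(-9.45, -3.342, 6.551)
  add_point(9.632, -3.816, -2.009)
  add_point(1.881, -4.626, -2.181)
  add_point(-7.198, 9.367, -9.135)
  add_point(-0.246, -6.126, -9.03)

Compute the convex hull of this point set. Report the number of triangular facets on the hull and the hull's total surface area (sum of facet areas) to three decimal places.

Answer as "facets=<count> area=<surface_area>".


facets=10 area=807.817

Hull vertices (7/8): indices [0, 1, 2, 3, 4, 6, 7].

Triangle areas on the boundary:
  f1: (p2, p6, p3) → 76.3351
  f2: (p7, p1, p3) → 100.0888
  f3: (p7, p6, p3) → 146.2410
  f4: (p7, p6, p1) → 80.4106
  f5: (p4, p1, p3) → 48.5998
  f6: (p4, p2, p3) → 96.2921
  f7: (p4, p6, p1) → 51.2241
  f8: (p0, p2, p6) → 96.5178
  f9: (p0, p4, p6) → 51.7516
  f10: (p0, p4, p2) → 60.3565
Σ area = 807.817

Euler characteristic 7−15+10 = 2 ✓


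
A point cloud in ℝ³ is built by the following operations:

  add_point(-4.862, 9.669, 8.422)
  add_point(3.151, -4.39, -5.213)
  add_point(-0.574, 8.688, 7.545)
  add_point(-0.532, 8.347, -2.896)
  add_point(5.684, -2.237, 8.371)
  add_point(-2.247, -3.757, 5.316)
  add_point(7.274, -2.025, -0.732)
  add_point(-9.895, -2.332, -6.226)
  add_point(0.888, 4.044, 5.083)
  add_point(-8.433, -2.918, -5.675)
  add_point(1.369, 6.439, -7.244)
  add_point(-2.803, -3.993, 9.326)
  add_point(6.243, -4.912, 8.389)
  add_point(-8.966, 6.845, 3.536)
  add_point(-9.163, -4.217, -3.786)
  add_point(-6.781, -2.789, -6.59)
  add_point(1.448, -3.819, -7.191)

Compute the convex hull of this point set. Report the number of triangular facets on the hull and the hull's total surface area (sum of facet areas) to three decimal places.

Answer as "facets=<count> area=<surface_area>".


facets=24 area=896.095

Hull vertices (14/17): indices [0, 1, 2, 3, 4, 6, 7, 10, 11, 12, 13, 14, 15, 16].

Per-facet area ½‖(b−a)×(c−a)‖:
  f1: (p4, p11, p0) → 60.2495
  f2: (p16, p10, p6) → 44.6966
  f3: (p13, p10, p7) → 87.1569
  f4: (p13, p14, p7) → 20.9739
  f5: (p13, p11, p0) → 46.5648
  f6: (p13, p14, p11) → 82.8298
  f7: (p2, p4, p0) → 21.4861
  f8: (p2, p10, p6) → 85.9592
  f9: (p2, p4, p6) → 58.3132
  f10: (p15, p14, p7) → 4.8923
  f11: (p15, p16, p14) → 13.0786
  f12: (p15, p10, p7) → 16.3396
  f13: (p15, p16, p10) → 42.2811
  f14: (p12, p14, p11) → 62.6896
  f15: (p12, p4, p11) → 11.9141
  f16: (p12, p4, p6) → 12.6299
  f17: (p3, p2, p0) → 22.9240
  f18: (p3, p2, p10) → 13.4819
  f19: (p3, p13, p0) → 37.1905
  f20: (p3, p13, p10) → 18.0973
  f21: (p1, p16, p6) → 4.8314
  f22: (p1, p12, p6) → 27.6739
  f23: (p1, p16, p14) → 13.8228
  f24: (p1, p12, p14) → 86.0181
Σ area = 896.095

Check V−E+F: 14 − 36 + 24 = 2.


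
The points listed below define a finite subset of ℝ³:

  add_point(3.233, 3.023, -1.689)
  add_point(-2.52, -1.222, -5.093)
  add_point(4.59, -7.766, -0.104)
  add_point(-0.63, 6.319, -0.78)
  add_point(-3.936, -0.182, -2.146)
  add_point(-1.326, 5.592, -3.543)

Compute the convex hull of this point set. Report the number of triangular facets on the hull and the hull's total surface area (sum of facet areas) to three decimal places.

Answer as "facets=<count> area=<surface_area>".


facets=8 area=168.595

Points on the hull: [0, 1, 2, 3, 4, 5] (6 of 6).

Facet areas (half cross-product norm):
  f1: (p3, p2, p4) → 42.0204
  f2: (p1, p2, p4) → 18.6243
  f3: (p0, p3, p2) → 20.3978
  f4: (p0, p1, p2) → 40.3403
  f5: (p5, p3, p4) → 9.4793
  f6: (p5, p1, p4) → 11.0944
  f7: (p5, p0, p3) → 7.5033
  f8: (p5, p0, p1) → 19.1353
Σ area = 168.595

Euler characteristic 6−12+8 = 2 ✓


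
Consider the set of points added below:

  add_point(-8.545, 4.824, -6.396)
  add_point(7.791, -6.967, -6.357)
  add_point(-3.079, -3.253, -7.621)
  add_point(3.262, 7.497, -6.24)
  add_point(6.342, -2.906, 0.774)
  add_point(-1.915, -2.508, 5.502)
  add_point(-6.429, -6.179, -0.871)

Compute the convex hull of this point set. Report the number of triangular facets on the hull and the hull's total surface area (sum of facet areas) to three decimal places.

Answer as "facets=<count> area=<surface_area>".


Hull vertices (7/7): indices [0, 1, 2, 3, 4, 5, 6].

Area of each hull facet:
  f1: (p5, p3, p0) → 88.6103
  f2: (p6, p5, p0) → 53.8586
  f3: (p6, p5, p1) → 64.5212
  f4: (p2, p3, p0) → 55.5277
  f5: (p2, p3, p1) → 70.9089
  f6: (p2, p6, p0) → 39.7014
  f7: (p2, p6, p1) → 45.9276
  f8: (p4, p3, p1) → 53.8037
  f9: (p4, p5, p1) → 31.8624
  f10: (p4, p5, p3) → 61.4894
Σ area = 566.211

Euler: V−E+F = 7−15+10 = 2.

facets=10 area=566.211


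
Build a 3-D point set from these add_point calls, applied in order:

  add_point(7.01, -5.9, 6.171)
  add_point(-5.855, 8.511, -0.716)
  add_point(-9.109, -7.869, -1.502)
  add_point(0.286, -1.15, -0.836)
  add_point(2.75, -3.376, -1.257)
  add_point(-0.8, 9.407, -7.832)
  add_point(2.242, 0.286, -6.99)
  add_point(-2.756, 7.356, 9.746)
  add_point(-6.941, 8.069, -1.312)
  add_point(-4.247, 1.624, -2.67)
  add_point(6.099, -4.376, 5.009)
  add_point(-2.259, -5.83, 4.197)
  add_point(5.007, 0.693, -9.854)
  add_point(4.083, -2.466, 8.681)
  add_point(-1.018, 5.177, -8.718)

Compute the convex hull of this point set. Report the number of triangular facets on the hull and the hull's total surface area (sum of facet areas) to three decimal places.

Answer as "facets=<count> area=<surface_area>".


10 of the 15 inputs are extreme points: [0, 1, 2, 5, 7, 8, 11, 12, 13, 14].

Per-facet area ½‖(b−a)×(c−a)‖:
  f1: (p7, p5, p0) → 147.4755
  f2: (p12, p0, p2) → 139.5651
  f3: (p12, p5, p0) → 91.1928
  f4: (p11, p0, p2) → 22.0214
  f5: (p11, p7, p2) → 59.3407
  f6: (p8, p7, p2) → 95.2680
  f7: (p14, p12, p2) → 64.4186
  f8: (p14, p12, p5) → 13.5296
  f9: (p14, p8, p2) → 77.8349
  f10: (p14, p8, p5) → 19.5846
  f11: (p13, p7, p0) → 12.9026
  f12: (p13, p11, p0) → 21.7485
  f13: (p13, p11, p7) → 50.7762
  f14: (p1, p7, p5) → 37.7202
  f15: (p1, p8, p5) → 5.7116
  f16: (p1, p8, p7) → 5.6044
Σ area = 864.695

Euler characteristic 10−24+16 = 2 ✓

facets=16 area=864.695


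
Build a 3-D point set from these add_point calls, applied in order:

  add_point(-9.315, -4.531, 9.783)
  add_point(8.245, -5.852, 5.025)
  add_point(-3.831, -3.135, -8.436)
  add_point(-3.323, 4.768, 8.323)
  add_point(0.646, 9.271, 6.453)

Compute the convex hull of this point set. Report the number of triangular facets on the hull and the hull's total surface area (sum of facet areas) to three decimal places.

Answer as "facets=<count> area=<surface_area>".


facets=6 area=590.440

Hull vertices (5/5): indices [0, 1, 2, 3, 4].

Area of each hull facet:
  f1: (p2, p1, p0) → 148.5676
  f2: (p2, p4, p1) → 144.5350
  f3: (p3, p1, p0) → 88.6731
  f4: (p3, p4, p1) → 50.3965
  f5: (p3, p2, p0) → 100.0840
  f6: (p3, p2, p4) → 58.1837
Σ area = 590.440

Check V−E+F: 5 − 9 + 6 = 2.


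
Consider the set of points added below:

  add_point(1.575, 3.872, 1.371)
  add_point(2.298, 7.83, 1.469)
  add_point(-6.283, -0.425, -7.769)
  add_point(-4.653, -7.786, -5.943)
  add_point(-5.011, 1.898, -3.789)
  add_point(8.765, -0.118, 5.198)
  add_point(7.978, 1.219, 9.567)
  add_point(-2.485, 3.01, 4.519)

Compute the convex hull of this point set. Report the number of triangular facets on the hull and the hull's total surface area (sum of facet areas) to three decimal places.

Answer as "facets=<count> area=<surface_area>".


Extreme-point indices: [1, 2, 3, 4, 5, 6, 7] — 7 of 8 on the boundary.

Facet areas (half cross-product norm):
  f1: (p1, p5, p2) → 81.2590
  f2: (p6, p1, p5) → 25.2755
  f3: (p3, p5, p2) → 73.5510
  f4: (p3, p6, p5) → 36.9545
  f5: (p7, p6, p1) → 41.7707
  f6: (p7, p3, p2) → 51.6068
  f7: (p7, p3, p6) → 84.7372
  f8: (p4, p1, p2) → 13.4226
  f9: (p4, p7, p2) → 7.7673
  f10: (p4, p7, p1) → 32.3435
Σ area = 448.688

Euler characteristic 7−15+10 = 2 ✓

facets=10 area=448.688


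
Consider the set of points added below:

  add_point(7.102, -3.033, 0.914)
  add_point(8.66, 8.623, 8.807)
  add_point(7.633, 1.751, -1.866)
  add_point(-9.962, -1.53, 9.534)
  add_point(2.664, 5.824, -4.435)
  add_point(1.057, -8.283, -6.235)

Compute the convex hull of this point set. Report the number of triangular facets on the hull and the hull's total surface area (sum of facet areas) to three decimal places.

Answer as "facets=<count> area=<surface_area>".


facets=8 area=665.962

6 of the 6 inputs are extreme points: [0, 1, 2, 3, 4, 5].

Per-facet area ½‖(b−a)×(c−a)‖:
  f1: (p0, p1, p3) → 132.5592
  f2: (p0, p5, p3) → 101.5348
  f3: (p4, p1, p3) → 142.8989
  f4: (p4, p5, p3) → 135.9418
  f5: (p2, p0, p1) → 35.3454
  f6: (p2, p4, p1) → 44.0035
  f7: (p2, p0, p5) → 29.5309
  f8: (p2, p4, p5) → 44.1472
Σ area = 665.962

Euler: V−E+F = 6−12+8 = 2.


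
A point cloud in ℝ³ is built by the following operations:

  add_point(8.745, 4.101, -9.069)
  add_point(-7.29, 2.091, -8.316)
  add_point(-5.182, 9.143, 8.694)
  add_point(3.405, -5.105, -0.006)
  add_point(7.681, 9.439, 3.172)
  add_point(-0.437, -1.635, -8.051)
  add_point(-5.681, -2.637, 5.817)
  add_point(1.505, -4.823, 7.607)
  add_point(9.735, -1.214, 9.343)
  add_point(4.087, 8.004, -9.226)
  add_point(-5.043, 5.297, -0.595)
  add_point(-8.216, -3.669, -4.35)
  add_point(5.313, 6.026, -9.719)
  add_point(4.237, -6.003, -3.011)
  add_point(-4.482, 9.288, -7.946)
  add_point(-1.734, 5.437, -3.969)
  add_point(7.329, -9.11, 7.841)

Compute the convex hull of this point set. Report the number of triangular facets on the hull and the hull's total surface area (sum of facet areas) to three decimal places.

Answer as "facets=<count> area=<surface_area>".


facets=24 area=1213.183

Hull vertices (14/17): indices [0, 1, 2, 4, 5, 6, 7, 8, 9, 11, 12, 13, 14, 16].

Triangle areas on the boundary:
  f1: (p2, p4, p8) → 87.2111
  f2: (p6, p2, p11) → 60.2246
  f3: (p1, p2, p11) → 64.1779
  f4: (p14, p2, p4) → 105.1110
  f5: (p14, p1, p12) → 40.4731
  f6: (p14, p1, p2) → 64.3891
  f7: (p0, p4, p8) → 83.1969
  f8: (p7, p6, p2) → 46.0770
  f9: (p9, p14, p4) → 56.5012
  f10: (p9, p14, p12) → 7.8590
  f11: (p9, p0, p4) → 38.9312
  f12: (p9, p0, p12) → 2.7749
  f13: (p16, p0, p8) → 80.2777
  f14: (p16, p0, p13) → 60.9787
  f15: (p16, p2, p8) → 72.8465
  f16: (p16, p7, p2) → 26.9231
  f17: (p16, p13, p11) → 68.1904
  f18: (p16, p6, p11) → 73.5961
  f19: (p16, p7, p6) → 10.6590
  f20: (p5, p0, p13) → 43.8205
  f21: (p5, p13, p11) → 35.7727
  f22: (p5, p1, p11) → 26.3159
  f23: (p5, p1, p12) → 37.5842
  f24: (p5, p0, p12) → 19.2907
Σ area = 1213.183

Euler: V−E+F = 14−36+24 = 2.


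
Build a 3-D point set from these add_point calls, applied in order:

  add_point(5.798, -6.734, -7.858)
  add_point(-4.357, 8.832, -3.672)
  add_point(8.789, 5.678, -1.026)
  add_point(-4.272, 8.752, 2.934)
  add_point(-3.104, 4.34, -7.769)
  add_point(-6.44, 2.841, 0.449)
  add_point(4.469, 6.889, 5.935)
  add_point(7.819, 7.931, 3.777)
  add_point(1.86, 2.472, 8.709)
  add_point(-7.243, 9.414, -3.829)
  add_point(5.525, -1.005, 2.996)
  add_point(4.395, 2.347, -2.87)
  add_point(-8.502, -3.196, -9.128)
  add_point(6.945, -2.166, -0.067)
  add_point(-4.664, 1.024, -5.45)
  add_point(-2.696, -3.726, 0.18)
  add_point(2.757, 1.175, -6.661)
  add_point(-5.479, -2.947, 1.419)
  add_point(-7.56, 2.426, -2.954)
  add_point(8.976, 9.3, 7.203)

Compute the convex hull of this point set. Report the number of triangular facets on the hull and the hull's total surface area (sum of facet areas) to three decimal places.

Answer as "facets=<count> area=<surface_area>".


Hull vertices (16/20): indices [0, 1, 2, 3, 4, 5, 8, 9, 10, 12, 13, 15, 16, 17, 18, 19].

Per-facet area ½‖(b−a)×(c−a)‖:
  f1: (p3, p8, p19) → 52.2584
  f2: (p4, p0, p12) → 64.1466
  f3: (p17, p0, p12) → 76.1960
  f4: (p17, p3, p8) → 55.3115
  f5: (p2, p13, p19) → 34.9638
  f6: (p2, p13, p0) → 33.6486
  f7: (p9, p3, p19) → 38.9436
  f8: (p9, p4, p12) → 34.1856
  f9: (p10, p8, p19) → 37.6456
  f10: (p10, p13, p19) → 18.2549
  f11: (p10, p13, p0) → 8.6323
  f12: (p16, p4, p0) → 20.0903
  f13: (p16, p2, p0) → 38.3996
  f14: (p16, p2, p4) → 28.6515
  f15: (p1, p2, p19) → 61.6084
  f16: (p1, p9, p19) → 15.6686
  f17: (p1, p2, p4) → 41.5943
  f18: (p1, p9, p4) → 8.7139
  f19: (p5, p17, p3) → 13.5744
  f20: (p5, p9, p3) → 23.1635
  f21: (p15, p17, p8) → 18.0061
  f22: (p15, p10, p8) → 34.6467
  f23: (p15, p17, p0) → 6.1201
  f24: (p15, p10, p0) → 51.4010
  f25: (p18, p9, p12) → 24.1912
  f26: (p18, p5, p9) → 12.7117
  f27: (p18, p17, p12) → 30.3854
  f28: (p18, p5, p17) → 10.6782
Σ area = 893.792

Euler characteristic 16−42+28 = 2 ✓

facets=28 area=893.792


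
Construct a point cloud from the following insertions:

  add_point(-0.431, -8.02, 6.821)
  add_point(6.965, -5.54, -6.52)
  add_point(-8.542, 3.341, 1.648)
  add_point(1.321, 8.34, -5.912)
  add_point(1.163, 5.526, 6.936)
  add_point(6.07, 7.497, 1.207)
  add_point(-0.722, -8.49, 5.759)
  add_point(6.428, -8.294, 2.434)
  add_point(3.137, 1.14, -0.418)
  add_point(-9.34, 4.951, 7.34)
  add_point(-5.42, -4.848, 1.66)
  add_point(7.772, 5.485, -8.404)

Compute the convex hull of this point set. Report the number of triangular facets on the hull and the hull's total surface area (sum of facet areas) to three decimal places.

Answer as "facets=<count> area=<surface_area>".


11 of the 12 inputs are extreme points: [0, 1, 2, 3, 4, 5, 6, 7, 9, 10, 11].

Triangle areas on the boundary:
  f1: (p10, p6, p9) → 40.4335
  f2: (p2, p3, p9) → 33.7490
  f3: (p2, p10, p9) → 24.9643
  f4: (p1, p3, p11) → 40.5389
  f5: (p1, p7, p11) → 46.9042
  f6: (p1, p2, p3) → 100.3308
  f7: (p1, p2, p10) → 61.2386
  f8: (p1, p10, p6) → 51.8949
  f9: (p1, p7, p6) → 32.8316
  f10: (p5, p7, p11) → 78.2679
  f11: (p5, p7, p4) → 59.0162
  f12: (p5, p3, p11) → 31.2449
  f13: (p5, p3, p9) → 70.8352
  f14: (p5, p4, p9) → 30.4628
  f15: (p0, p7, p6) → 4.6727
  f16: (p0, p7, p4) → 55.4578
  f17: (p0, p6, p9) → 9.2044
  f18: (p0, p4, p9) → 70.7388
Σ area = 842.787

Euler: V−E+F = 11−27+18 = 2.

facets=18 area=842.787


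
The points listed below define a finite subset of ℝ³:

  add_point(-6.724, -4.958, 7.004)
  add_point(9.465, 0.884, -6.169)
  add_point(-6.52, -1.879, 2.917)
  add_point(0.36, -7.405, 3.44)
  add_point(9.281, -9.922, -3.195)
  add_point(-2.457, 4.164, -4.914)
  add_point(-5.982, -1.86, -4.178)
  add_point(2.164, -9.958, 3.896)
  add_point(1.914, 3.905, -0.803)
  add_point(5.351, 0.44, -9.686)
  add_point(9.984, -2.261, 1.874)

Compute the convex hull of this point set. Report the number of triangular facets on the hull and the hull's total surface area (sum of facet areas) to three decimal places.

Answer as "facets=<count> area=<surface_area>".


facets=16 area=676.210

10 of the 11 inputs are extreme points: [0, 1, 2, 4, 5, 6, 7, 8, 9, 10].

Triangle areas on the boundary:
  f1: (p8, p10, p0) → 76.7876
  f2: (p6, p9, p5) → 34.4007
  f3: (p6, p4, p9) → 81.9084
  f4: (p7, p10, p0) → 56.4732
  f5: (p7, p4, p10) → 43.6664
  f6: (p7, p6, p0) → 60.6135
  f7: (p7, p6, p4) → 70.5277
  f8: (p1, p9, p5) → 25.9385
  f9: (p1, p8, p5) → 28.6668
  f10: (p1, p8, p10) → 39.4390
  f11: (p1, p4, p10) → 38.9323
  f12: (p1, p4, p9) → 30.3376
  f13: (p2, p6, p0) → 10.9217
  f14: (p2, p6, p5) → 24.7055
  f15: (p2, p8, p0) → 21.7909
  f16: (p2, p8, p5) → 31.1006
Σ area = 676.210

Check V−E+F: 10 − 24 + 16 = 2.


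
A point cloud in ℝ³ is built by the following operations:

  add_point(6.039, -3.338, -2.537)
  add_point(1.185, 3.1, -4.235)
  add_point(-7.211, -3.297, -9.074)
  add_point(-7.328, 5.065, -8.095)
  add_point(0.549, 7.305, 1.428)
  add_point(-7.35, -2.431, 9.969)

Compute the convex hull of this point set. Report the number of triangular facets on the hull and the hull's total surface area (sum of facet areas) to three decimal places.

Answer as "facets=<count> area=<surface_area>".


facets=8 area=544.209

Points on the hull: [0, 1, 2, 3, 4, 5] (6 of 6).

Triangle areas on the boundary:
  f1: (p4, p0, p5) → 94.7704
  f2: (p2, p0, p5) → 126.7849
  f3: (p3, p4, p5) → 95.2584
  f4: (p3, p2, p5) → 79.2036
  f5: (p1, p2, p0) → 47.6794
  f6: (p1, p3, p2) → 39.6284
  f7: (p1, p4, p0) → 27.3093
  f8: (p1, p3, p4) → 33.5741
Σ area = 544.209

Check V−E+F: 6 − 12 + 8 = 2.


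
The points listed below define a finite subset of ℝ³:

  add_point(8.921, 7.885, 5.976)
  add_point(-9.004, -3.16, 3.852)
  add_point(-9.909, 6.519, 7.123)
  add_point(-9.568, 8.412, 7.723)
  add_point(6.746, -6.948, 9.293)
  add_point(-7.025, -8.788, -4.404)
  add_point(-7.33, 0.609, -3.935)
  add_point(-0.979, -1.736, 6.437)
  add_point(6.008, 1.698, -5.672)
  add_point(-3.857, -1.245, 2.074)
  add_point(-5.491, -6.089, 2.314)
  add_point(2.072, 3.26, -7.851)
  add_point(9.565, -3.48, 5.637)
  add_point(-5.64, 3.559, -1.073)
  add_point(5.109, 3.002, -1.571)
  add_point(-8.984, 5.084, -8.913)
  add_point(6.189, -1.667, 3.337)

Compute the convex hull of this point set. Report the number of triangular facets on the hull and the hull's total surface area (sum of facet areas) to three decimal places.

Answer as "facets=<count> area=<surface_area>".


Points on the hull: [0, 1, 2, 3, 4, 5, 8, 10, 11, 12, 15] (11 of 17).

Per-facet area ½‖(b−a)×(c−a)‖:
  f1: (p4, p5, p12) → 56.2730
  f2: (p4, p0, p12) → 27.3953
  f3: (p8, p0, p12) → 67.8624
  f4: (p8, p5, p12) → 107.9374
  f5: (p1, p4, p2) → 86.0575
  f6: (p1, p15, p2) → 75.5751
  f7: (p1, p15, p5) → 71.5416
  f8: (p3, p4, p2) → 19.6140
  f9: (p3, p4, p0) → 141.3473
  f10: (p3, p15, p2) → 15.0936
  f11: (p3, p0, p15) → 156.3152
  f12: (p11, p0, p15) → 80.8625
  f13: (p11, p8, p0) → 29.1499
  f14: (p11, p15, p5) → 78.6816
  f15: (p11, p8, p5) → 36.5673
  f16: (p10, p4, p5) → 41.5262
  f17: (p10, p1, p5) → 16.6602
  f18: (p10, p1, p4) → 29.2798
Σ area = 1137.740

Euler characteristic 11−27+18 = 2 ✓

facets=18 area=1137.740
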